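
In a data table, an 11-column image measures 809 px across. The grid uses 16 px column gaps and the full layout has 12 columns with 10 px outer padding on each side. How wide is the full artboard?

904 px

11 columns + 10 column gaps: 11c + 10·16 = 809.
11c = 809 − 160 = 649, so c = 59 px.
Adding margins, columns and gutters: 20 + 708 + 176 = 904 px.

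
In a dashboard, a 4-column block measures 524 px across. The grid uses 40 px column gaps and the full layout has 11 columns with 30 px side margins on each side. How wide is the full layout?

524 − 3·40 = 404; ÷4 gives c = 101 px.
Total width: 2·30 + 11·101 + 10·40 = 1571 px.

1571 px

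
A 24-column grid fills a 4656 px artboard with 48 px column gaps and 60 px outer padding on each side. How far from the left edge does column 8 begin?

1397 px

Content = 4656 − 2·60 = 4536 px.
24 columns + 23 column gaps: 24c + 23·48 = 4536.
24c = 4536 − 1104 = 3432, so c = 143 px.
Column 8 starts at margin + 7·(column + gutter) = 60 + 7·191 = 1397 px.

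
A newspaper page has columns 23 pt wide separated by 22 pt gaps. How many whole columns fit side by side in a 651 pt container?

14 columns

14 columns: 14·23 + 13·22 = 608 pt ≤ 651.
15 columns: 653 pt > 651. So 14.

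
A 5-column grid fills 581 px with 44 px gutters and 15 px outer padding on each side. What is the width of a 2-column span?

194 px

Content width = 581 − 2·15 = 551 px.
5 columns + 4 gutters: 5c + 4·44 = 551.
5c = 551 − 176 = 375, so c = 75 px.
2 columns plus 1 gutter: 150 + 44 = 194 px.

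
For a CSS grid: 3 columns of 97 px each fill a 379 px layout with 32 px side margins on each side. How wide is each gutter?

Subtract both margins: 379 − 2·32 = 315 px.
3·97 + 2g = 315 → 2g = 24 → g = 12 px.

12 px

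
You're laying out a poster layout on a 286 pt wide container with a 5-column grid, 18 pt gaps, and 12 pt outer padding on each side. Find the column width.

38 pt

Take off 24 pt of margins, leaving 262 pt.
Subtracting 4 gaps of 18 leaves 190 for 5 columns, so c = 38 pt.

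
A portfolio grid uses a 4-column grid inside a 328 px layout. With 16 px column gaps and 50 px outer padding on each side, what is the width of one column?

45 px

Inside the margins: 328 − 100 = 228 px.
Subtracting 3 column gaps of 16 leaves 180 for 4 columns, so c = 45 px.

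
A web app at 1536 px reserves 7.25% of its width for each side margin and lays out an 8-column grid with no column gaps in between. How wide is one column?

164.16 px

1536 × (1 − 2·7.25%) = 1536 × 85.5% = 1313.28 px for the columns.
8c = 1313.28 → c = 164.16 px.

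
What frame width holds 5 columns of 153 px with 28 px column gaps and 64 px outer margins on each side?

1005 px

Frame = 2·64 + 5·153 + 4·28 = 128 + 765 + 112 = 1005 px.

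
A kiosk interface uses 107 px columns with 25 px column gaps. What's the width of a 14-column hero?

14 columns plus 13 column gaps: 1498 + 325 = 1823 px.

1823 px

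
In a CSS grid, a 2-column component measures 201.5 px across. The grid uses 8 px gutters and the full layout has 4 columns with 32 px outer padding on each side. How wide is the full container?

475 px

201.5 − 1·8 = 193.5; ÷2 gives c = 96.75 px.
Adding margins, columns and gutters: 64 + 387 + 24 = 475 px.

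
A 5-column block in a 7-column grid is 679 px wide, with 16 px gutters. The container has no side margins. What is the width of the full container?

679 − 4·16 = 615; ÷5 gives c = 123 px.
Total width: 7·123 + 6·16 = 957 px.

957 px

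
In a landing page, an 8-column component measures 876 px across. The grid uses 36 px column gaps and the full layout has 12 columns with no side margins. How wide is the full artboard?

8c + 7·36 = 876 → 8c = 624 → c = 78 px.
Summing: 936 + 396 = 1332 px.

1332 px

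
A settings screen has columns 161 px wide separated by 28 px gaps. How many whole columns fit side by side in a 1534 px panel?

8 columns

8 columns: 8·161 + 7·28 = 1484 px ≤ 1534.
9 columns: 1673 px > 1534. So 8.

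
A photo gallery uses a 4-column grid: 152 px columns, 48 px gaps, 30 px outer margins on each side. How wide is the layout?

Layout = 2·30 + 4·152 + 3·48 = 60 + 608 + 144 = 812 px.

812 px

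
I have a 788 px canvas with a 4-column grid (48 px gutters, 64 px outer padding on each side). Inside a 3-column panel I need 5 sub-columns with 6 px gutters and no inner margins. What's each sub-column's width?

91.8 px

Subtract both margins: 788 − 2·64 = 660 px.
660 − 3·48 = 516; ÷4 gives c = 129 px.
3 columns plus 2 gutters: 387 + 96 = 483 px.
5d + 4·6 = 483 → 5d = 459 → d = 91.8 px.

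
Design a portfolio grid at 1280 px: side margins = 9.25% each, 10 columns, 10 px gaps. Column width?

Margins: 9.25% × 1280 = 118.4 px each, so content = 1280 − 236.8 = 1043.2 px.
Subtracting 9 gaps of 10 leaves 953.2 for 10 columns, so c = 95.32 px.

95.32 px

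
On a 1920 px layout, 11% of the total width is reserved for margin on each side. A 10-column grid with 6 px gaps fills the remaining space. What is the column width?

1920 × (1 − 2·11%) = 1920 × 78% = 1497.6 px for the columns.
1497.6 − 9·6 = 1443.6; ÷10 gives c = 144.36 px.

144.36 px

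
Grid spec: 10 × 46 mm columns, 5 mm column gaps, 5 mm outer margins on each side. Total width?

Adding margins, columns and gutters: 10 + 460 + 45 = 515 mm.

515 mm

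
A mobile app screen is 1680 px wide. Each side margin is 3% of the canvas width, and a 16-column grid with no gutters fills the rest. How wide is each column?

1680 × (1 − 2·3%) = 1680 × 94% = 1579.2 px for the columns.
16c = 1579.2 → c = 98.7 px.

98.7 px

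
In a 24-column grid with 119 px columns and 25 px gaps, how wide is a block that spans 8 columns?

8-column span = 8·119 + 7·25 = 1127 px.

1127 px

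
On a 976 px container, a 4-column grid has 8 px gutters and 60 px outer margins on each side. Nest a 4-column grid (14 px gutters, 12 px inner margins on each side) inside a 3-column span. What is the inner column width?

143.5 px

Inside the margins: 976 − 120 = 856 px.
4 columns + 3 gutters: 4c + 3·8 = 856.
4c = 856 − 24 = 832, so c = 208 px.
Span of 3: 3·208 + 2·8 = 624 + 16 = 640 px.
Inner content = 640 − 2·12 = 616 px.
4d + 3·14 = 616 → 4d = 574 → d = 143.5 px.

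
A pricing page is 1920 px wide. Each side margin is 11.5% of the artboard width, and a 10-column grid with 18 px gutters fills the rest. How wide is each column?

Each margin = 11.5% of 1920 = 220.8 px; content = 1920 − 2·220.8 = 1478.4 px.
Subtracting 9 gutters of 18 leaves 1316.4 for 10 columns, so c = 131.64 px.

131.64 px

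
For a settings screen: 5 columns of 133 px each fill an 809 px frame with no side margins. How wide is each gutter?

5 columns take 5·133 = 665 px; remaining 144 splits into 4 gutters.
g = 144 / 4 = 36 px.

36 px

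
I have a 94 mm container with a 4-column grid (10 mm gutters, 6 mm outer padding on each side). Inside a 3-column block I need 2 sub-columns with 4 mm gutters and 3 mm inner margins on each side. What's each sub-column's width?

24.5 mm

Outer content = 94 − 2·6 = 82 mm.
4c + 3·10 = 82 → 4c = 52 → c = 13 mm.
3-column span = 3·13 + 2·10 = 59 mm.
Inner content = 59 − 2·3 = 53 mm.
2d + 1·4 = 53 → 2d = 49 → d = 24.5 mm.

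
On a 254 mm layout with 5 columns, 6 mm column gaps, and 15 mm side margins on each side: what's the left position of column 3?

Inside the margins: 254 − 30 = 224 mm.
224 − 4·6 = 200; ÷5 gives c = 40 mm.
Before column 3: the margin + 2 columns + 2 column gaps.
Offset = 15 + 2·(40 + 6) = 15 + 92 = 107 mm.

107 mm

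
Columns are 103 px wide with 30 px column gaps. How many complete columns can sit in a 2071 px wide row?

Each extra column adds 103 + 30 = 133 px.
(2071 + 30) / 133 = 15.80, so 15 columns fit.

15 columns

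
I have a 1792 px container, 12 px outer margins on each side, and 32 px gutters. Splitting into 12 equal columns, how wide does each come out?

118 px

Inside the margins: 1792 − 24 = 1768 px.
1768 − 11·32 = 1416; ÷12 gives c = 118 px.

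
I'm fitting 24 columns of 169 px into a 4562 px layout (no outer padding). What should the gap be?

24·169 + 23g = 4562 → 23g = 506 → g = 22 px.

22 px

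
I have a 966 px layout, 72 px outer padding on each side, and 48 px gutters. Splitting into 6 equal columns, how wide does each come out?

Content width = 966 − 2·72 = 822 px.
6c + 5·48 = 822 → 6c = 582 → c = 97 px.

97 px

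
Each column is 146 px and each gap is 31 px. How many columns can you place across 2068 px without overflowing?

Each extra column adds 146 + 31 = 177 px.
(2068 + 31) / 177 = 11.86, so 11 columns fit.

11 columns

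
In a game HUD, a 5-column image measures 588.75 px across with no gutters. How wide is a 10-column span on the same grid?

1177.5 px

588.75 / 5 = 117.75 px per column.
With no gutters, 10 columns span 10·117.75 = 1177.5 px.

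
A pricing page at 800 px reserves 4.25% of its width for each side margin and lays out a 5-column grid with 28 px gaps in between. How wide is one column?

Margins: 4.25% × 800 = 34 px each, so content = 800 − 68 = 732 px.
732 − 4·28 = 620; ÷5 gives c = 124 px.

124 px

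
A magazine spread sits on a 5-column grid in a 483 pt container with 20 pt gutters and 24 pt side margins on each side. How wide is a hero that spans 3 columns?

Inside the margins: 483 − 48 = 435 pt.
435 − 4·20 = 355; ÷5 gives c = 71 pt.
3 columns plus 2 gutters: 213 + 40 = 253 pt.

253 pt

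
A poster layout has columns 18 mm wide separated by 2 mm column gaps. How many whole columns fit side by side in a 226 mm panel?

Each extra column adds 18 + 2 = 20 mm.
(226 + 2) / 20 = 11.40, so 11 columns fit.

11 columns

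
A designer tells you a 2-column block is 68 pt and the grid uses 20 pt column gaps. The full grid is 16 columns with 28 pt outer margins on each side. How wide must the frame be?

740 pt

2c + 1·20 = 68 → 2c = 48 → c = 24 pt.
Total width: 2·28 + 16·24 + 15·20 = 740 pt.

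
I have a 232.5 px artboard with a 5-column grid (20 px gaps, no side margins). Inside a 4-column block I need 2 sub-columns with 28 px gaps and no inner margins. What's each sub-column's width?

77 px

5 columns + 4 gaps: 5c + 4·20 = 232.5.
5c = 232.5 − 80 = 152.5, so c = 30.5 px.
4-column span = 4·30.5 + 3·20 = 182 px.
182 − 1·28 = 154; ÷2 gives d = 77 px.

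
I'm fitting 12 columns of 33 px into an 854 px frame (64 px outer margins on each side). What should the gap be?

Content width = 854 − 2·64 = 726 px.
Columns use 396 px, leaving 330 px across 11 gaps = 30 px each.

30 px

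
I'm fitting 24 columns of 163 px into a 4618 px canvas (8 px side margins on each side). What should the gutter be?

30 px

Take off 16 px of margins, leaving 4602 px.
24 columns take 24·163 = 3912 px; remaining 690 splits into 23 gutters.
g = 690 / 23 = 30 px.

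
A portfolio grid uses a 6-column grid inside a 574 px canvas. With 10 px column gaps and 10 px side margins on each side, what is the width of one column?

84 px

Content width = 574 − 2·10 = 554 px.
Subtracting 5 column gaps of 10 leaves 504 for 6 columns, so c = 84 px.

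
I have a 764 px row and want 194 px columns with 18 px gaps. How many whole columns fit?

Each extra column adds 194 + 18 = 212 px.
(764 + 18) / 212 = 3.69, so 3 columns fit.

3 columns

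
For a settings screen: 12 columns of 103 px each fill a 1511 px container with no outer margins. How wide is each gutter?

12 columns take 12·103 = 1236 px; remaining 275 splits into 11 gutters.
g = 275 / 11 = 25 px.

25 px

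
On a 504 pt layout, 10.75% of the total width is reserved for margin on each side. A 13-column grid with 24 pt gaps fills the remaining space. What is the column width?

8.28 pt

Each margin = 10.75% of 504 = 54.18 pt; content = 504 − 2·54.18 = 395.64 pt.
Subtracting 12 gaps of 24 leaves 107.64 for 13 columns, so c = 8.28 pt.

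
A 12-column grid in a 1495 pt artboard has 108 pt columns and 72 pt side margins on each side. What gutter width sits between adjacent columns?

5 pt

Inside the margins: 1495 − 144 = 1351 pt.
Columns use 1296 pt, leaving 55 pt across 11 gutters = 5 pt each.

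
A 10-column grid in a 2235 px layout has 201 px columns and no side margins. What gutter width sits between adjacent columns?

10·201 + 9g = 2235 → 9g = 225 → g = 25 px.

25 px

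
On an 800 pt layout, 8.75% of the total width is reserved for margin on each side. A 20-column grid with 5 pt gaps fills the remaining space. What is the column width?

28.25 pt

Each margin = 8.75% of 800 = 70 pt; content = 800 − 2·70 = 660 pt.
20c + 19·5 = 660 → 20c = 565 → c = 28.25 pt.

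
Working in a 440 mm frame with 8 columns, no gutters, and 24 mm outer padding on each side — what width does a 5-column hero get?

245 mm

Content width = 440 − 2·24 = 392 mm.
With no gutters, each column is 392/8 = 49 mm.
With no gutters, 5 columns span 5·49 = 245 mm.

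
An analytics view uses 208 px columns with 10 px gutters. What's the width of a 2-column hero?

426 px

2 columns plus 1 gutter: 416 + 10 = 426 px.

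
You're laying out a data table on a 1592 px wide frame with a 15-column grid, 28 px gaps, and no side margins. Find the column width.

80 px

Subtracting 14 gaps of 28 leaves 1200 for 15 columns, so c = 80 px.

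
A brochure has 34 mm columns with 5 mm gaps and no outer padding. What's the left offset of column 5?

Before column 5: 4 columns + 4 gaps.
Offset = 4·(34 + 5) = 4·39 = 156 mm.

156 mm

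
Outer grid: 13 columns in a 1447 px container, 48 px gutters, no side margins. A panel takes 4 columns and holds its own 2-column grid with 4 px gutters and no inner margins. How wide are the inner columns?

13c + 12·48 = 1447 → 13c = 871 → c = 67 px.
Span of 4: 4·67 + 3·48 = 268 + 144 = 412 px.
Subtracting 1 gutter of 4 leaves 408 for 2 columns, so d = 204 px.

204 px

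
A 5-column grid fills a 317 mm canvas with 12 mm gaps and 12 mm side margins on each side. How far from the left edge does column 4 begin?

Content = 317 − 2·12 = 293 mm.
5c + 4·12 = 293 → 5c = 245 → c = 49 mm.
Column 4 starts at margin + 3·(column + gutter) = 12 + 3·61 = 195 mm.

195 mm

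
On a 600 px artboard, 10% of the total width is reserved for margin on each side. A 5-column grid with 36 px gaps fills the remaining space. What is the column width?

600 × (1 − 2·10%) = 600 × 80% = 480 px for the columns.
480 − 4·36 = 336; ÷5 gives c = 67.2 px.

67.2 px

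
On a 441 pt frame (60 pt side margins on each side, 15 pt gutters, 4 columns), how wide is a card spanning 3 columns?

Content width = 441 − 2·60 = 321 pt.
321 − 3·15 = 276; ÷4 gives c = 69 pt.
3-column span = 3·69 + 2·15 = 237 pt.

237 pt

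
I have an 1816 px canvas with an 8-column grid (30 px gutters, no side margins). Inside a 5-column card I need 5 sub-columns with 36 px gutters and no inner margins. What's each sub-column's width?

1816 − 7·30 = 1606; ÷8 gives c = 200.75 px.
5 columns plus 4 gutters: 1003.75 + 120 = 1123.75 px.
Subtracting 4 gutters of 36 leaves 979.75 for 5 columns, so d = 195.95 px.

195.95 px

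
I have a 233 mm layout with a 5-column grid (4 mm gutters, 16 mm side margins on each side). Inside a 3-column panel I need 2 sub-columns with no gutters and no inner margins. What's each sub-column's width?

Inside the margins: 233 − 32 = 201 mm.
5c + 4·4 = 201 → 5c = 185 → c = 37 mm.
3-column span = 3·37 + 2·4 = 119 mm.
119 / 2 = 59.5 mm per column.

59.5 mm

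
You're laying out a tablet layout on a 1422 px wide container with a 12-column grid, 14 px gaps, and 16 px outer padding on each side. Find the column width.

103 px

Take off 32 px of margins, leaving 1390 px.
Subtracting 11 gaps of 14 leaves 1236 for 12 columns, so c = 103 px.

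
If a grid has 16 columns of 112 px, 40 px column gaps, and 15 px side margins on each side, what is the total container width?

Adding margins, columns and gutters: 30 + 1792 + 600 = 2422 px.

2422 px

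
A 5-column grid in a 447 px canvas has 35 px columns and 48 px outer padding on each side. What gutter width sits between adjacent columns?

Subtract both margins: 447 − 2·48 = 351 px.
5·35 + 4g = 351 → 4g = 176 → g = 44 px.

44 px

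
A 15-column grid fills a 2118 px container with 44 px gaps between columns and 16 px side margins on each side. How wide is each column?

98 px

Subtract both margins: 2118 − 2·16 = 2086 px.
2086 − 14·44 = 1470; ÷15 gives c = 98 px.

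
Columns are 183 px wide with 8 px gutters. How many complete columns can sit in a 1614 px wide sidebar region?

8 columns

k columns need k·183 + (k−1)·8 = k·191 − 8.
k·191 − 8 ≤ 1614 → k ≤ 1622 / 191 ≈ 8.49, so k = 8.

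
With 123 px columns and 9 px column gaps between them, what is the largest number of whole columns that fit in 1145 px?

8 columns

8 columns: 8·123 + 7·9 = 1047 px ≤ 1145.
9 columns: 1179 px > 1145. So 8.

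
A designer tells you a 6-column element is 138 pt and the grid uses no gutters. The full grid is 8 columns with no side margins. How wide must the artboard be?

138 / 6 = 23 pt per column.
Total width: 8·23 = 184 pt.

184 pt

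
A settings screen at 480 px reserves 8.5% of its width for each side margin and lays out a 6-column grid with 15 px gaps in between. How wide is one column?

53.9 px

480 × (1 − 2·8.5%) = 480 × 83% = 398.4 px for the columns.
6 columns + 5 gaps: 6c + 5·15 = 398.4.
6c = 398.4 − 75 = 323.4, so c = 53.9 px.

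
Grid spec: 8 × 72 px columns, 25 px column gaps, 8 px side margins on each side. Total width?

767 px

Canvas = 2·8 + 8·72 + 7·25 = 16 + 576 + 175 = 767 px.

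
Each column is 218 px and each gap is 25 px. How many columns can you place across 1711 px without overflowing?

Each extra column adds 218 + 25 = 243 px.
(1711 + 25) / 243 = 7.14, so 7 columns fit.

7 columns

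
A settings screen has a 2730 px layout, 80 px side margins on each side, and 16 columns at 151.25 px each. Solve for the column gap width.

10 px

Take off 160 px of margins, leaving 2570 px.
Columns use 2420 px, leaving 150 px across 15 column gaps = 10 px each.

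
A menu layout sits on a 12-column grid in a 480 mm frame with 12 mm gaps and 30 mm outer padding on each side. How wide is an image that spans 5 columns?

168 mm

Inside the margins: 480 − 60 = 420 mm.
Subtracting 11 gaps of 12 leaves 288 for 12 columns, so c = 24 mm.
5-column span = 5·24 + 4·12 = 168 mm.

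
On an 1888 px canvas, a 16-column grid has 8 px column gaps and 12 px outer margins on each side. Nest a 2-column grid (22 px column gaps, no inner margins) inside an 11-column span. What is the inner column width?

Subtract both margins: 1888 − 2·12 = 1864 px.
16c + 15·8 = 1864 → 16c = 1744 → c = 109 px.
11-column span = 11·109 + 10·8 = 1279 px.
1279 − 1·22 = 1257; ÷2 gives d = 628.5 px.

628.5 px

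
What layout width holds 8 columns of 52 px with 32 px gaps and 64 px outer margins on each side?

768 px

Layout = 2·64 + 8·52 + 7·32 = 128 + 416 + 224 = 768 px.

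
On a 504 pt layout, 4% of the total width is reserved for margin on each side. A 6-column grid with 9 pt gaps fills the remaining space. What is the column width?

69.78 pt

Margins: 4% × 504 = 20.16 pt each, so content = 504 − 40.32 = 463.68 pt.
6 columns + 5 gaps: 6c + 5·9 = 463.68.
6c = 463.68 − 45 = 418.68, so c = 69.78 pt.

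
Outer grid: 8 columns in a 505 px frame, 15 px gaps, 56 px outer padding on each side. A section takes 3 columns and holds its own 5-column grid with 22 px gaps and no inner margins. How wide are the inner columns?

10 px

Take off 112 px of margins, leaving 393 px.
8c + 7·15 = 393 → 8c = 288 → c = 36 px.
3-column span = 3·36 + 2·15 = 138 px.
Subtracting 4 gaps of 22 leaves 50 for 5 columns, so d = 10 px.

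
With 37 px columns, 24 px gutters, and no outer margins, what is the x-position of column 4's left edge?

183 px

Each column+gutter stride is 61 px; with no margin, 3 of them is 183 px.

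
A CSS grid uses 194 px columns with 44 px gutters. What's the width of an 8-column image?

8 columns plus 7 gutters: 1552 + 308 = 1860 px.

1860 px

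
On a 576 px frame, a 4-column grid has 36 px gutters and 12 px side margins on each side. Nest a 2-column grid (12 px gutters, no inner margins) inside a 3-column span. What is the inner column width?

196.5 px

Subtract both margins: 576 − 2·12 = 552 px.
4c + 3·36 = 552 → 4c = 444 → c = 111 px.
3 columns plus 2 gutters: 333 + 72 = 405 px.
Subtracting 1 gutter of 12 leaves 393 for 2 columns, so d = 196.5 px.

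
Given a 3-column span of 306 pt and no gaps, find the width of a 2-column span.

204 pt

3c = 306 → c = 102 pt.
2-column span = 2·102 = 204 pt.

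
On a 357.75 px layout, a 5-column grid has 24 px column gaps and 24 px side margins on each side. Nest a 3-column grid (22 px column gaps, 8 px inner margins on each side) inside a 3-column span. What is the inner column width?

38.75 px

Take off 48 px of margins, leaving 309.75 px.
Subtracting 4 column gaps of 24 leaves 213.75 for 5 columns, so c = 42.75 px.
Span of 3: 3·42.75 + 2·24 = 128.25 + 48 = 176.25 px.
Inner content = 176.25 − 2·8 = 160.25 px.
Subtracting 2 column gaps of 22 leaves 116.25 for 3 columns, so d = 38.75 px.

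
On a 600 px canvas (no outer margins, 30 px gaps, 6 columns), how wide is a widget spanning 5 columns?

600 − 5·30 = 450; ÷6 gives c = 75 px.
Span of 5: 5·75 + 4·30 = 375 + 120 = 495 px.

495 px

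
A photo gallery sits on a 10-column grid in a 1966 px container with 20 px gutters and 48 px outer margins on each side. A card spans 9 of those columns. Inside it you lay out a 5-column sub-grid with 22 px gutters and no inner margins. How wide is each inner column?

Outer content = 1966 − 2·48 = 1870 px.
10c + 9·20 = 1870 → 10c = 1690 → c = 169 px.
9-column span = 9·169 + 8·20 = 1681 px.
1681 − 4·22 = 1593; ÷5 gives d = 318.6 px.

318.6 px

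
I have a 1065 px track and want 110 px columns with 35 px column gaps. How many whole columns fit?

7 columns

Each extra column adds 110 + 35 = 145 px.
(1065 + 35) / 145 = 7.59, so 7 columns fit.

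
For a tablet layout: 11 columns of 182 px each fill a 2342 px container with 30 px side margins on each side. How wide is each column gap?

28 px

Inside the margins: 2342 − 60 = 2282 px.
Columns use 2002 px, leaving 280 px across 10 column gaps = 28 px each.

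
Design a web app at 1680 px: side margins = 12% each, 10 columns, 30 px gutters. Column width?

1680 × (1 − 2·12%) = 1680 × 76% = 1276.8 px for the columns.
10 columns + 9 gutters: 10c + 9·30 = 1276.8.
10c = 1276.8 − 270 = 1006.8, so c = 100.68 px.

100.68 px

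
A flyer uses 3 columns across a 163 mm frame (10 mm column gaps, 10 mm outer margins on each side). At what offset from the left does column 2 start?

Subtract both margins: 163 − 2·10 = 143 mm.
143 − 2·10 = 123; ÷3 gives c = 41 mm.
Each column+gutter stride is 51 mm; 1 of them past the 10 mm margin is 10 + 51 = 61 mm.

61 mm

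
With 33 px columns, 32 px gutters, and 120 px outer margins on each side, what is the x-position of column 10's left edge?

Column 10 starts at margin + 9·(column + gutter) = 120 + 9·65 = 705 px.

705 px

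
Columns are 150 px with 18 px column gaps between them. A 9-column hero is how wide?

9-column span = 9·150 + 8·18 = 1494 px.

1494 px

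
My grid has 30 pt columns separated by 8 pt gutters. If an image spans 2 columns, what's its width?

2-column span = 2·30 + 1·8 = 68 pt.

68 pt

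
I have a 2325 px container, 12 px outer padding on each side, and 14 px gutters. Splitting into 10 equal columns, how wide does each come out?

217.5 px

Inside the margins: 2325 − 24 = 2301 px.
10c + 9·14 = 2301 → 10c = 2175 → c = 217.5 px.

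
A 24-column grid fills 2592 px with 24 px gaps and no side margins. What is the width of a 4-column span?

24 columns + 23 gaps: 24c + 23·24 = 2592.
24c = 2592 − 552 = 2040, so c = 85 px.
4 columns plus 3 gaps: 340 + 72 = 412 px.

412 px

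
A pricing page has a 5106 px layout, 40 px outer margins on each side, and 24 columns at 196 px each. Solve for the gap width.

14 px

Content width = 5106 − 2·40 = 5026 px.
24·196 + 23g = 5026 → 23g = 322 → g = 14 px.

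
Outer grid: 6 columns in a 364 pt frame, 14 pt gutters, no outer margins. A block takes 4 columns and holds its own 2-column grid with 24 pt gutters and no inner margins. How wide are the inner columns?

107 pt

364 − 5·14 = 294; ÷6 gives c = 49 pt.
4 columns plus 3 gutters: 196 + 42 = 238 pt.
Subtracting 1 gutter of 24 leaves 214 for 2 columns, so d = 107 pt.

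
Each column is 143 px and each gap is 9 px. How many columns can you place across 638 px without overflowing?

k columns need k·143 + (k−1)·9 = k·152 − 9.
k·152 − 9 ≤ 638 → k ≤ 647 / 152 ≈ 4.26, so k = 4.

4 columns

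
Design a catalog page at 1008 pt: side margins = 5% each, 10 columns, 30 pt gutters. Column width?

Each margin = 5% of 1008 = 50.4 pt; content = 1008 − 2·50.4 = 907.2 pt.
Subtracting 9 gutters of 30 leaves 637.2 for 10 columns, so c = 63.72 pt.

63.72 pt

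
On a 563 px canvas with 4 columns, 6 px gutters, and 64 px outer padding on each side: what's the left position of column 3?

Take off 128 px of margins, leaving 435 px.
435 − 3·6 = 417; ÷4 gives c = 104.25 px.
Each column+gutter stride is 110.25 px; 2 of them past the 64 px margin is 64 + 220.5 = 284.5 px.

284.5 px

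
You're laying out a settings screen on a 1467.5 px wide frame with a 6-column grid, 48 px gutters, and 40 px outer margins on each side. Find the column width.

191.25 px

Content width = 1467.5 − 2·40 = 1387.5 px.
Subtracting 5 gutters of 48 leaves 1147.5 for 6 columns, so c = 191.25 px.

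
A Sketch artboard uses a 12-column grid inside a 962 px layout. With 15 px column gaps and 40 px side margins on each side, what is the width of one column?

59.75 px

Subtract both margins: 962 − 2·40 = 882 px.
882 − 11·15 = 717; ÷12 gives c = 59.75 px.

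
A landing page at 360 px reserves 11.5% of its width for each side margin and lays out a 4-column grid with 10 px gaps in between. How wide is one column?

61.8 px

Each margin = 11.5% of 360 = 41.4 px; content = 360 − 2·41.4 = 277.2 px.
4c + 3·10 = 277.2 → 4c = 247.2 → c = 61.8 px.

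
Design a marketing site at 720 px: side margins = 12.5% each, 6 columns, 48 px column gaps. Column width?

50 px

720 × (1 − 2·12.5%) = 720 × 75% = 540 px for the columns.
6c + 5·48 = 540 → 6c = 300 → c = 50 px.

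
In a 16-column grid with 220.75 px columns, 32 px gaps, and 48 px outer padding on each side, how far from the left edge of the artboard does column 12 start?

2828.25 px

Each column+gutter stride is 252.75 px; 11 of them past the 48 px margin is 48 + 2780.25 = 2828.25 px.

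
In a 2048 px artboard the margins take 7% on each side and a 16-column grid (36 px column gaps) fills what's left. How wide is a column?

Each margin = 7% of 2048 = 143.36 px; content = 2048 − 2·143.36 = 1761.28 px.
1761.28 − 15·36 = 1221.28; ÷16 gives c = 76.33 px.

76.33 px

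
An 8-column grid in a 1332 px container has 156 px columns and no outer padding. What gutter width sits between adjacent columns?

12 px

8·156 + 7g = 1332 → 7g = 84 → g = 12 px.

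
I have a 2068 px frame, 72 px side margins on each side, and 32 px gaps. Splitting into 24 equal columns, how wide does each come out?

49.5 px

Take off 144 px of margins, leaving 1924 px.
Subtracting 23 gaps of 32 leaves 1188 for 24 columns, so c = 49.5 px.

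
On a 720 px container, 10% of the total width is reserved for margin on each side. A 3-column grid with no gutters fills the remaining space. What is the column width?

192 px

Margins: 10% × 720 = 72 px each, so content = 720 − 144 = 576 px.
576 / 3 = 192 px per column.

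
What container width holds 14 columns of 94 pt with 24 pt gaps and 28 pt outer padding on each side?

1684 pt

Total width: 2·28 + 14·94 + 13·24 = 1684 pt.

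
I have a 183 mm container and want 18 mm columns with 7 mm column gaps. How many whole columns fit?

k columns need k·18 + (k−1)·7 = k·25 − 7.
k·25 − 7 ≤ 183 → k ≤ 190 / 25 ≈ 7.60, so k = 7.

7 columns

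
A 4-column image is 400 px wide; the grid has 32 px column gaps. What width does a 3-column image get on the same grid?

292 px

4c + 3·32 = 400 → 4c = 304 → c = 76 px.
3-column span = 3·76 + 2·32 = 292 px.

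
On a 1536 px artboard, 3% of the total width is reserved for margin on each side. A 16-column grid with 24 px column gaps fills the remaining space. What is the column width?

Margins: 3% × 1536 = 46.08 px each, so content = 1536 − 92.16 = 1443.84 px.
16c + 15·24 = 1443.84 → 16c = 1083.84 → c = 67.74 px.

67.74 px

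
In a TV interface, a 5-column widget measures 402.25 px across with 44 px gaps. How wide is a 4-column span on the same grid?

313 px

5c + 4·44 = 402.25 → 5c = 226.25 → c = 45.25 px.
4-column span = 4·45.25 + 3·44 = 313 px.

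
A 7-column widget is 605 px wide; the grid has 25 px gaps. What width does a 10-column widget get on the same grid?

875 px

605 − 6·25 = 455; ÷7 gives c = 65 px.
10-column span = 10·65 + 9·25 = 875 px.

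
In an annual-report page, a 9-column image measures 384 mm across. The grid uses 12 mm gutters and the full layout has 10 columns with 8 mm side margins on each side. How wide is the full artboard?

444 mm

9c + 8·12 = 384 → 9c = 288 → c = 32 mm.
Artboard = 2·8 + 10·32 + 9·12 = 16 + 320 + 108 = 444 mm.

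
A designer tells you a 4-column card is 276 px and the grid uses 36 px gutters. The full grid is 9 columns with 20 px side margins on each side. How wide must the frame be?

4c + 3·36 = 276 → 4c = 168 → c = 42 px.
Adding margins, columns and gutters: 40 + 378 + 288 = 706 px.

706 px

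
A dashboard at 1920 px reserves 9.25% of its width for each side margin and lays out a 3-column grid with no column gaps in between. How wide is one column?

Each margin = 9.25% of 1920 = 177.6 px; content = 1920 − 2·177.6 = 1564.8 px.
With no column gaps, each column is 1564.8/3 = 521.6 px.

521.6 px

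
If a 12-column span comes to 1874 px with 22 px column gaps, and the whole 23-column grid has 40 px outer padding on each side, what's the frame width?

Subtracting 11 column gaps of 22 leaves 1632 for 12 columns, so c = 136 px.
Total width: 2·40 + 23·136 + 22·22 = 3692 px.

3692 px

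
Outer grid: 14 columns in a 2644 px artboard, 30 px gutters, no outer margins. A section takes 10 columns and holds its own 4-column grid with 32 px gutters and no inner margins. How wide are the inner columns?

446 px

14 columns + 13 gutters: 14c + 13·30 = 2644.
14c = 2644 − 390 = 2254, so c = 161 px.
10-column span = 10·161 + 9·30 = 1880 px.
4d + 3·32 = 1880 → 4d = 1784 → d = 446 px.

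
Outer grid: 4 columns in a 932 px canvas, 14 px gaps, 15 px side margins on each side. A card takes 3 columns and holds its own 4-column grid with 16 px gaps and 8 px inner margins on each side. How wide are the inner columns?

152.25 px

Outer content = 932 − 2·15 = 902 px.
Subtracting 3 gaps of 14 leaves 860 for 4 columns, so c = 215 px.
Span of 3: 3·215 + 2·14 = 645 + 28 = 673 px.
Inner content = 673 − 2·8 = 657 px.
4d + 3·16 = 657 → 4d = 609 → d = 152.25 px.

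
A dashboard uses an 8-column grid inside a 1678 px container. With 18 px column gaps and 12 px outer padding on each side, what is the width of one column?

191 px

Subtract both margins: 1678 − 2·12 = 1654 px.
Subtracting 7 column gaps of 18 leaves 1528 for 8 columns, so c = 191 px.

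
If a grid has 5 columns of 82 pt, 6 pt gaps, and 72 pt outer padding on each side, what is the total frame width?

578 pt

Total width: 2·72 + 5·82 + 4·6 = 578 pt.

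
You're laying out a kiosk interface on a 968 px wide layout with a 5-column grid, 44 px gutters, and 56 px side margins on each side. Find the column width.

136 px

Take off 112 px of margins, leaving 856 px.
5 columns + 4 gutters: 5c + 4·44 = 856.
5c = 856 − 176 = 680, so c = 136 px.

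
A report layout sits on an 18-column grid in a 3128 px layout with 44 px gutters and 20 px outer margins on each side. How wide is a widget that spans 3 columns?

478 px

Inside the margins: 3128 − 40 = 3088 px.
18c + 17·44 = 3088 → 18c = 2340 → c = 130 px.
3-column span = 3·130 + 2·44 = 478 px.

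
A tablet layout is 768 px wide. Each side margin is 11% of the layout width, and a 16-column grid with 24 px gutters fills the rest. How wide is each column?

14.94 px

Each margin = 11% of 768 = 84.48 px; content = 768 − 2·84.48 = 599.04 px.
599.04 − 15·24 = 239.04; ÷16 gives c = 14.94 px.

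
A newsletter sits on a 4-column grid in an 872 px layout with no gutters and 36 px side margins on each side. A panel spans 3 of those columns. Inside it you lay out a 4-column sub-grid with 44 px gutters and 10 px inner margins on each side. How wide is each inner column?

112 px

Subtract both margins: 872 − 2·36 = 800 px.
4c = 800 → c = 200 px.
With no gutters, 3 columns span 3·200 = 600 px.
Inner content = 600 − 2·10 = 580 px.
Subtracting 3 gutters of 44 leaves 448 for 4 columns, so d = 112 px.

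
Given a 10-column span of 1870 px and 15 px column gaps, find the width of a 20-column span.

10 columns + 9 column gaps: 10c + 9·15 = 1870.
10c = 1870 − 135 = 1735, so c = 173.5 px.
Span of 20: 20·173.5 + 19·15 = 3470 + 285 = 3755 px.

3755 px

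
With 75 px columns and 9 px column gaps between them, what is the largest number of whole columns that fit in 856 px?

10 columns: 10·75 + 9·9 = 831 px ≤ 856.
11 columns: 915 px > 856. So 10.

10 columns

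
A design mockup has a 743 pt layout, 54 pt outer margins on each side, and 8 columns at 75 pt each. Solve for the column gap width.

Inside the margins: 743 − 108 = 635 pt.
8 columns take 8·75 = 600 pt; remaining 35 splits into 7 column gaps.
g = 35 / 7 = 5 pt.

5 pt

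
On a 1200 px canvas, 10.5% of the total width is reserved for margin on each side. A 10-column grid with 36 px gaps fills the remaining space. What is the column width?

62.4 px

1200 × (1 − 2·10.5%) = 1200 × 79% = 948 px for the columns.
Subtracting 9 gaps of 36 leaves 624 for 10 columns, so c = 62.4 px.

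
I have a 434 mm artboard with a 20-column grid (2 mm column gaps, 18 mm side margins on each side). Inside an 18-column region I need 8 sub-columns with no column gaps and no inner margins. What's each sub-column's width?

Subtract both margins: 434 − 2·18 = 398 mm.
398 − 19·2 = 360; ÷20 gives c = 18 mm.
18-column span = 18·18 + 17·2 = 358 mm.
358 / 8 = 44.75 mm per column.

44.75 mm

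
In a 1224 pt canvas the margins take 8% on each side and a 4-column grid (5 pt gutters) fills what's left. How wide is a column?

Each margin = 8% of 1224 = 97.92 pt; content = 1224 − 2·97.92 = 1028.16 pt.
4 columns + 3 gutters: 4c + 3·5 = 1028.16.
4c = 1028.16 − 15 = 1013.16, so c = 253.29 pt.

253.29 pt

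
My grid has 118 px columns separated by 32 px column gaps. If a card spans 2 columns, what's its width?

268 px

2 columns plus 1 column gap: 236 + 32 = 268 px.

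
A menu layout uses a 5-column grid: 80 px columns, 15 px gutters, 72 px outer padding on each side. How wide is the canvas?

Adding margins, columns and gutters: 144 + 400 + 60 = 604 px.

604 px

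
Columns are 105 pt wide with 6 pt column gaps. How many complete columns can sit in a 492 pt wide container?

4 columns

k columns need k·105 + (k−1)·6 = k·111 − 6.
k·111 − 6 ≤ 492 → k ≤ 498 / 111 ≈ 4.49, so k = 4.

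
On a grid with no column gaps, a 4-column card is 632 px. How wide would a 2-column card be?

632 / 4 = 158 px per column.
2-column span = 2·158 = 316 px.

316 px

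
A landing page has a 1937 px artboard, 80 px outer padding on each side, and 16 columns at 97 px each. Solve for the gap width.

Take off 160 px of margins, leaving 1777 px.
Columns use 1552 px, leaving 225 px across 15 gaps = 15 px each.

15 px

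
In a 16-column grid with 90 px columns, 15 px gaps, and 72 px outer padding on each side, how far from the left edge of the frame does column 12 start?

1227 px

Before column 12: the margin + 11 columns + 11 gaps.
Offset = 72 + 11·(90 + 15) = 72 + 1155 = 1227 px.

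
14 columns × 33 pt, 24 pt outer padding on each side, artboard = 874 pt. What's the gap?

28 pt

Content width = 874 − 2·24 = 826 pt.
Columns use 462 pt, leaving 364 pt across 13 gaps = 28 pt each.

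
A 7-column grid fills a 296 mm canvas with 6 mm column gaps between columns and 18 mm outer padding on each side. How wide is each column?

Content width = 296 − 2·18 = 260 mm.
7c + 6·6 = 260 → 7c = 224 → c = 32 mm.

32 mm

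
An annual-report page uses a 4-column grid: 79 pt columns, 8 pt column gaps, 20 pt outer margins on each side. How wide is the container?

Adding margins, columns and gutters: 40 + 316 + 24 = 380 pt.

380 pt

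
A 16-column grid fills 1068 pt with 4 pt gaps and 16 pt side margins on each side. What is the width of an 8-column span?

516 pt

Content width = 1068 − 2·16 = 1036 pt.
16c + 15·4 = 1036 → 16c = 976 → c = 61 pt.
8-column span = 8·61 + 7·4 = 516 pt.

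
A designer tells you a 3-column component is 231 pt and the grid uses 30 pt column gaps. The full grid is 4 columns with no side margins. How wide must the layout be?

3 columns + 2 column gaps: 3c + 2·30 = 231.
3c = 231 − 60 = 171, so c = 57 pt.
Total width: 4·57 + 3·30 = 318 pt.

318 pt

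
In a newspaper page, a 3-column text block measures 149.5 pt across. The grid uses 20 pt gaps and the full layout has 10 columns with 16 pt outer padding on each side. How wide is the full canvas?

3 columns + 2 gaps: 3c + 2·20 = 149.5.
3c = 149.5 − 40 = 109.5, so c = 36.5 pt.
Canvas = 2·16 + 10·36.5 + 9·20 = 32 + 365 + 180 = 577 pt.

577 pt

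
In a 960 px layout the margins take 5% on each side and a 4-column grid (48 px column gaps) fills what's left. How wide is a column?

180 px

960 × (1 − 2·5%) = 960 × 90% = 864 px for the columns.
4 columns + 3 column gaps: 4c + 3·48 = 864.
4c = 864 − 144 = 720, so c = 180 px.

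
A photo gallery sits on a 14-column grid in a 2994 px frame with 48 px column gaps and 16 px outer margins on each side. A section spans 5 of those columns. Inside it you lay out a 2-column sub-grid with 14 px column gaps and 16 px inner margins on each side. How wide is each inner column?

490.5 px

Inside the margins: 2994 − 32 = 2962 px.
14 columns + 13 column gaps: 14c + 13·48 = 2962.
14c = 2962 − 624 = 2338, so c = 167 px.
Span of 5: 5·167 + 4·48 = 835 + 192 = 1027 px.
Inner content = 1027 − 2·16 = 995 px.
995 − 1·14 = 981; ÷2 gives d = 490.5 px.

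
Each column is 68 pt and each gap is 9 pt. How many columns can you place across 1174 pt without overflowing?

k columns need k·68 + (k−1)·9 = k·77 − 9.
k·77 − 9 ≤ 1174 → k ≤ 1183 / 77 ≈ 15.36, so k = 15.

15 columns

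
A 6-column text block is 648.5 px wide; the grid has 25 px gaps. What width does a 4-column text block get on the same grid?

424 px

6c + 5·25 = 648.5 → 6c = 523.5 → c = 87.25 px.
Span of 4: 4·87.25 + 3·25 = 349 + 75 = 424 px.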